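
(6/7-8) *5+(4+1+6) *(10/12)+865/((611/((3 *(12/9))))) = -535945/25662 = -20.88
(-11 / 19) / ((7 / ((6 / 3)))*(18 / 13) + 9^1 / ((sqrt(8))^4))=-9152 / 78831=-0.12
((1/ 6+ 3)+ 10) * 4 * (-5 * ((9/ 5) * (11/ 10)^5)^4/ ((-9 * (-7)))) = -12914781652720354496631597/ 43750000000000000000000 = -295.20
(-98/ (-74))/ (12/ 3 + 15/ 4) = 196/ 1147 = 0.17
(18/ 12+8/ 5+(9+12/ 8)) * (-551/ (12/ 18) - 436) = -17170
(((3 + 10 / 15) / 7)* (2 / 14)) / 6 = 11 / 882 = 0.01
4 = 4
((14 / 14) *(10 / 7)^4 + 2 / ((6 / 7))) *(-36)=-561684 / 2401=-233.94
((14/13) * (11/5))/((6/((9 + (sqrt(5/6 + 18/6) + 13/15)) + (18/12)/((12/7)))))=77 * sqrt(138)/1170 + 99253/23400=5.01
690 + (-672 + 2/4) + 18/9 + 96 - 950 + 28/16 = -3327/4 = -831.75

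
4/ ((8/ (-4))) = -2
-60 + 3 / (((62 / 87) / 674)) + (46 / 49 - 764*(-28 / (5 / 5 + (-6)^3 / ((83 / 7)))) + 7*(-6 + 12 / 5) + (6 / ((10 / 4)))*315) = 24599541789 / 10853255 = 2266.56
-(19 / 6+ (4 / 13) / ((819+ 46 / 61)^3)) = -30884263431728419 / 9752925292509750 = -3.17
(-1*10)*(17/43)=-170/43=-3.95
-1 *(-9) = 9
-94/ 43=-2.19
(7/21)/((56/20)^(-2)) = 196/75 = 2.61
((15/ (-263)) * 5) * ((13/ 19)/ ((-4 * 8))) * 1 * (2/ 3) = 325/ 79952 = 0.00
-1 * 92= -92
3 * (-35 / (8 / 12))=-315 / 2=-157.50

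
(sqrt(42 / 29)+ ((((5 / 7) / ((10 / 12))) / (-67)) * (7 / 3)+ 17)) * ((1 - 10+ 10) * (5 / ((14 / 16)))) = 40 * sqrt(1218) / 203+ 45480 / 469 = 103.85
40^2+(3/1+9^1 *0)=1603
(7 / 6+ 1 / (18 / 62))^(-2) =324 / 6889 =0.05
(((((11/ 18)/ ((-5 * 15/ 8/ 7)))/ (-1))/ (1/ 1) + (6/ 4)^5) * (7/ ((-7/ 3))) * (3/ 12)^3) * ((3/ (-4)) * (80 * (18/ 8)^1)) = 521643/ 10240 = 50.94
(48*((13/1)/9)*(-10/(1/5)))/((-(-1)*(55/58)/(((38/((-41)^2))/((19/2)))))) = -482560/55473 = -8.70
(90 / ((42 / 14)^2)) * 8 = 80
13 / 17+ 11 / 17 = 24 / 17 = 1.41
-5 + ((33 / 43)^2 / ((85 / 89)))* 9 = 86464 / 157165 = 0.55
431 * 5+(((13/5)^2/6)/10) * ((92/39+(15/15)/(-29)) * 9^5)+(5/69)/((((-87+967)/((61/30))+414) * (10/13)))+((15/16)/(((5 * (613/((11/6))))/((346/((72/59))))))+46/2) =8942637588719249851/506875743216000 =17642.66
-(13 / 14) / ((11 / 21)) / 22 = -39 / 484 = -0.08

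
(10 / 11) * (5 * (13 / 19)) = 650 / 209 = 3.11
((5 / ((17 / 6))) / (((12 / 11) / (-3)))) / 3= -55 / 34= -1.62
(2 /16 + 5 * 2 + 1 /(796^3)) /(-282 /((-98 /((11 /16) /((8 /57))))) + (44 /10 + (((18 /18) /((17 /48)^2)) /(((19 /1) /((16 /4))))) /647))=8889678189490634690 /16241198780624839177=0.55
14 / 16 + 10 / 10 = 15 / 8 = 1.88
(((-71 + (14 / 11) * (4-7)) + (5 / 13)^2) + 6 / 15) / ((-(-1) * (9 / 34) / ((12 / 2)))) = -15647752 / 9295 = -1683.46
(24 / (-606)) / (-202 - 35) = 4 / 23937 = 0.00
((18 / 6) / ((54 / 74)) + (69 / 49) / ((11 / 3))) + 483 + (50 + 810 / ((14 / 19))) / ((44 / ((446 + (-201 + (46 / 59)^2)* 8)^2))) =2055844630678291394 / 58781318211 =34974456.06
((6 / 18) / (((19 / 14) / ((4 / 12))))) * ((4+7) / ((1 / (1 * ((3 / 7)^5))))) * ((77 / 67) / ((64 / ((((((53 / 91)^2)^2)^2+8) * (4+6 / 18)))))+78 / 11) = 507698686470163019049 / 5054291529977905176416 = 0.10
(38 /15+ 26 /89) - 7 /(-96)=41273 /14240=2.90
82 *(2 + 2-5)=-82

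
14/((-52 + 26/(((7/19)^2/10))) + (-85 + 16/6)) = 2058/261833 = 0.01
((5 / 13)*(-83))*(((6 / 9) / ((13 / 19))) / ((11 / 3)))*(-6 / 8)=23655 / 3718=6.36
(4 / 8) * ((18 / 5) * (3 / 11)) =27 / 55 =0.49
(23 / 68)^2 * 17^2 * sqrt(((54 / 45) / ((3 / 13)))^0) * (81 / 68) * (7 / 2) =299943 / 2176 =137.84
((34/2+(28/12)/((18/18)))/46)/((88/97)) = 2813/6072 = 0.46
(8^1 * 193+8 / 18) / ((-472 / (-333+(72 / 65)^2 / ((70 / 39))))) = 58381529 / 53690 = 1087.38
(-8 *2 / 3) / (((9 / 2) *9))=-32 / 243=-0.13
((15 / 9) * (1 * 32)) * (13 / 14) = 1040 / 21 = 49.52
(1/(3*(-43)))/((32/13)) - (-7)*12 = 346739/4128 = 84.00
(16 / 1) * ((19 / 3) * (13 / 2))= 1976 / 3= 658.67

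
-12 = -12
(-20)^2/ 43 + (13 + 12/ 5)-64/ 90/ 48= 143311/ 5805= 24.69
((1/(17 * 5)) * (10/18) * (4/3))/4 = 1/459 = 0.00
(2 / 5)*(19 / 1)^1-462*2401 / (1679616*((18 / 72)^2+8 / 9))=9196079 / 1331640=6.91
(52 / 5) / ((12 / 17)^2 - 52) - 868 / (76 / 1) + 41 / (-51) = -224035363 / 18028245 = -12.43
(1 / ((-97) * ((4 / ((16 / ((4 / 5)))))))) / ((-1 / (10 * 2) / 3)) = 300 / 97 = 3.09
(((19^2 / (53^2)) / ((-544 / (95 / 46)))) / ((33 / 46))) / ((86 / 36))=-0.00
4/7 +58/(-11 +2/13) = -4714/987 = -4.78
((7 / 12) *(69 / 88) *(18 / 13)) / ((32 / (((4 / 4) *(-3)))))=-4347 / 73216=-0.06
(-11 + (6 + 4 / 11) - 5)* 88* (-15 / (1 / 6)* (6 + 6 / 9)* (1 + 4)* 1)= 2544000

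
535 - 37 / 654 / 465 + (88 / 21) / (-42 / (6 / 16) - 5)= 44413802429 / 83022030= 534.96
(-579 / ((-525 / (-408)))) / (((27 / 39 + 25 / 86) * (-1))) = 88035792 / 192325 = 457.74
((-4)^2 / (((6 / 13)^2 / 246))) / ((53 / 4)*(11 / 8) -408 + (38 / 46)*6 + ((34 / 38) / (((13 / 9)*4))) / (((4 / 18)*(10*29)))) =-1461178650880 / 30431564769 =-48.02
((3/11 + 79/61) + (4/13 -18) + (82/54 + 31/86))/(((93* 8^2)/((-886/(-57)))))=-127823281577/3435863251392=-0.04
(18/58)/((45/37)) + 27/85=1412/2465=0.57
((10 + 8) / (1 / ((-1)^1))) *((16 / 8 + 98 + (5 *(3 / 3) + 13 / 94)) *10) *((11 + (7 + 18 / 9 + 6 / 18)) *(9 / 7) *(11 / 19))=-1790503110 / 6251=-286434.67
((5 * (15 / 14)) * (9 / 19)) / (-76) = -675 / 20216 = -0.03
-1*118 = -118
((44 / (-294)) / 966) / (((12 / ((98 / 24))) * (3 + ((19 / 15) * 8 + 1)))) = -55 / 14745024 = -0.00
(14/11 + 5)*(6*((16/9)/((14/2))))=9.56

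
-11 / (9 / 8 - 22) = 88 / 167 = 0.53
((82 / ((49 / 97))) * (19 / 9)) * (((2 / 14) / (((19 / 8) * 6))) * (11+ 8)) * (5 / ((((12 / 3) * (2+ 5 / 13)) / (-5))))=-49115950 / 287091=-171.08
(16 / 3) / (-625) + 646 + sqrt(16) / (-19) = 23005946 / 35625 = 645.78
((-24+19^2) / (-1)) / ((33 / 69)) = -7751 / 11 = -704.64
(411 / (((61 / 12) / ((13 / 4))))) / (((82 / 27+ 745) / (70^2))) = 2120636700 / 1232017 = 1721.27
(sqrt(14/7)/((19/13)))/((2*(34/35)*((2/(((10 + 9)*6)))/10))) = 283.88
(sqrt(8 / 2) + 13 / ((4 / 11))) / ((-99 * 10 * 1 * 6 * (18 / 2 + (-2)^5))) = 151 / 546480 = 0.00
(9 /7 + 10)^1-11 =2 /7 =0.29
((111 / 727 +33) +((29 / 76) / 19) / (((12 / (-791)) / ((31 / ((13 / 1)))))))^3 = 118539850546929731550180219125 / 4392164600501067480010752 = 26988.94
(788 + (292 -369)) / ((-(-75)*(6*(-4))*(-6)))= 79 / 1200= 0.07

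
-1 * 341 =-341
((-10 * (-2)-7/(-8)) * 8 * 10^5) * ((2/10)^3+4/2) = 33533600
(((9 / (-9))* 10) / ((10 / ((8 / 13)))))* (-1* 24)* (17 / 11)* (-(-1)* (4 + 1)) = 16320 / 143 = 114.13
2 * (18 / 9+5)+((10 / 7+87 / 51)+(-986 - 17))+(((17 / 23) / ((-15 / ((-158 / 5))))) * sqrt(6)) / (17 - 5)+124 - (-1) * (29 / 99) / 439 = -4457443631 / 5171859+1343 * sqrt(6) / 10350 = -861.55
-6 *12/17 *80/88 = -720/187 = -3.85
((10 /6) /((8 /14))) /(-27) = -35 /324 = -0.11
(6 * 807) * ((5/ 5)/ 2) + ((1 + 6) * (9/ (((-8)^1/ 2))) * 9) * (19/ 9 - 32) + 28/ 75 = 1997437/ 300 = 6658.12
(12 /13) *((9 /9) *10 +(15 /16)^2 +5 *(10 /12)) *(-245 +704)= 6374.69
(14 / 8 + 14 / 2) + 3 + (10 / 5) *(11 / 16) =105 / 8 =13.12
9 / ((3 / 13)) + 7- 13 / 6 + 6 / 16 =44.21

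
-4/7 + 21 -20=3/7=0.43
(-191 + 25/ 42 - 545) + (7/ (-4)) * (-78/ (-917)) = -2023508/ 2751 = -735.55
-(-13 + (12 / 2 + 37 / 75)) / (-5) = -488 / 375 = -1.30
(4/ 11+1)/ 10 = 3/ 22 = 0.14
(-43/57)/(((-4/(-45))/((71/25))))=-9159/380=-24.10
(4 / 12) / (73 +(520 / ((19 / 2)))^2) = 0.00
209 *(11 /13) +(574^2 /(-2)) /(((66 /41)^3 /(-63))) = 516639519887 /207636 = 2488198.19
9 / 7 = 1.29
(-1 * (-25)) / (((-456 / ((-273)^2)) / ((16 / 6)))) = -207025 / 19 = -10896.05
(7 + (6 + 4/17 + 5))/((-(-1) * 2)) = 155/17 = 9.12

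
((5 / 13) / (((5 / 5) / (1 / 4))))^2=25 / 2704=0.01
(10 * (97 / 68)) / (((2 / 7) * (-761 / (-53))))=179935 / 51748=3.48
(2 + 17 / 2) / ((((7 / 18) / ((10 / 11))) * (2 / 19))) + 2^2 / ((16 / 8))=2587 / 11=235.18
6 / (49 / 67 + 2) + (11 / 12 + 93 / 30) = 22741 / 3660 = 6.21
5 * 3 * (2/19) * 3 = 90/19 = 4.74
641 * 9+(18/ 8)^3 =369945/ 64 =5780.39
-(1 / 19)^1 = -1 / 19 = -0.05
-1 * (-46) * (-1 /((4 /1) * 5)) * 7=-161 /10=-16.10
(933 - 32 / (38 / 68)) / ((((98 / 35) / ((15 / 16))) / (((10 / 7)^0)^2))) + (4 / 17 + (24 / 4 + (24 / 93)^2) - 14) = 2836014163 / 9932896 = 285.52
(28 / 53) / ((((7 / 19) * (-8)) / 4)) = -38 / 53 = -0.72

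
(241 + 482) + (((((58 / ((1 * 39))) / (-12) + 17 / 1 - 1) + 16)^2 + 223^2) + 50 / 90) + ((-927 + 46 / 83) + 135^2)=312529565159 / 4544748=68767.19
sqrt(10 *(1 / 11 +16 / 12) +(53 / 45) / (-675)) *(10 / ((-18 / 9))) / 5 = -sqrt(785097555) / 7425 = -3.77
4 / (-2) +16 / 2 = 6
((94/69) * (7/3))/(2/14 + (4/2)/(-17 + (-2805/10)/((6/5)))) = 4619818/196029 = 23.57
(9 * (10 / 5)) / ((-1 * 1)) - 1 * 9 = -27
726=726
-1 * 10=-10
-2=-2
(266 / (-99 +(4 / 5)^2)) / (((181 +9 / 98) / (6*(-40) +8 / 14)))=156035600 / 43639873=3.58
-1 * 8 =-8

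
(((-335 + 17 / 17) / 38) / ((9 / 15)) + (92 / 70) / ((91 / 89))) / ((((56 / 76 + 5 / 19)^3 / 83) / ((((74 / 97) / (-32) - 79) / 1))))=259965714901 / 2965872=87652.37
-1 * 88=-88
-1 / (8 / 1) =-1 / 8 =-0.12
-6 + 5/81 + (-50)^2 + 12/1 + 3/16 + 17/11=35751121/14256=2507.79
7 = 7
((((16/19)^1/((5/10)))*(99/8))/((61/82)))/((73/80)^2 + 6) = 207820800/50681911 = 4.10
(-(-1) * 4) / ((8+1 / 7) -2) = 28 / 43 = 0.65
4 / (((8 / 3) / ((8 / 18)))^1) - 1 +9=26 / 3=8.67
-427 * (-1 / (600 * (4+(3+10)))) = 427 / 10200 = 0.04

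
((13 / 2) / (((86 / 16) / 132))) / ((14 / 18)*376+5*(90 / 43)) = 30888 / 58613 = 0.53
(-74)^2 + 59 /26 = 142435 /26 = 5478.27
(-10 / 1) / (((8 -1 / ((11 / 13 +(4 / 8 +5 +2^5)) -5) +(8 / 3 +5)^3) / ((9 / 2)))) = -351135 / 3578453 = -0.10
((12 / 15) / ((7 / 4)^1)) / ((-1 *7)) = -16 / 245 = -0.07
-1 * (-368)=368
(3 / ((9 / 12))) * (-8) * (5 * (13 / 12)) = -520 / 3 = -173.33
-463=-463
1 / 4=0.25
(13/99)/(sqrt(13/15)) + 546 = sqrt(195)/99 + 546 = 546.14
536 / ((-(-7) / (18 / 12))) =804 / 7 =114.86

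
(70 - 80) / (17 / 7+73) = -35 / 264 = -0.13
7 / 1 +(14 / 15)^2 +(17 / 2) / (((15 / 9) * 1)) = 5837 / 450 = 12.97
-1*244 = -244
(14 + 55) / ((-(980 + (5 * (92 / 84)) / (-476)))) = -689724 / 9795965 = -0.07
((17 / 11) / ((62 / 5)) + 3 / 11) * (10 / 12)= 1355 / 4092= 0.33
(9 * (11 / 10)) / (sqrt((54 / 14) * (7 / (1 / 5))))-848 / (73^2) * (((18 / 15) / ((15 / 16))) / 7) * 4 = -108544 / 932575 +11 * sqrt(15) / 50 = 0.74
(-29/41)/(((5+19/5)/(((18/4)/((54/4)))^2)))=-145/16236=-0.01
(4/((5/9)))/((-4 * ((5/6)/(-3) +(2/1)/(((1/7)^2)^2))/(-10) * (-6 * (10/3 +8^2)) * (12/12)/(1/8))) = -81/69836248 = -0.00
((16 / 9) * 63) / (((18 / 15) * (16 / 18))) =105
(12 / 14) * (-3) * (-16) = 288 / 7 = 41.14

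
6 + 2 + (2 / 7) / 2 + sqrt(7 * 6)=sqrt(42) + 57 / 7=14.62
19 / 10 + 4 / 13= 287 / 130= 2.21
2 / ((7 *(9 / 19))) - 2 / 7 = 0.32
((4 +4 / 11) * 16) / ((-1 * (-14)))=384 / 77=4.99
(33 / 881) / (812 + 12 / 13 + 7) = 13 / 284563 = 0.00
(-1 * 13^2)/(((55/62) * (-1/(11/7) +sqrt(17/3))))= -57629 * sqrt(51)/4775- 110019/4775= -109.23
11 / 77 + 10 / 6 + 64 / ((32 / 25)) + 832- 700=183.81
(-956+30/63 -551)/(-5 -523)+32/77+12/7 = 4.98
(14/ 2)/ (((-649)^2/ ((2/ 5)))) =14/ 2106005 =0.00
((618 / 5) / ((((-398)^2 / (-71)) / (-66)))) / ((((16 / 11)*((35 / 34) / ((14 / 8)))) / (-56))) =-947698983 / 3960100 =-239.31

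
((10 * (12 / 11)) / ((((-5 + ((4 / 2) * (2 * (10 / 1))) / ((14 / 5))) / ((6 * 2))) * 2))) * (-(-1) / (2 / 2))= 1008 / 143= 7.05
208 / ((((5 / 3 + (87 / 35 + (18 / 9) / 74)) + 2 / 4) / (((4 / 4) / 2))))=808080 / 36359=22.23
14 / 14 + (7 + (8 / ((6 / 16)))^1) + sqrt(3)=sqrt(3) + 88 / 3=31.07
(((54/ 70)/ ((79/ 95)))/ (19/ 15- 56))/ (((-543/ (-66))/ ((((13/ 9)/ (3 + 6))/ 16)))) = -13585/ 657410824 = -0.00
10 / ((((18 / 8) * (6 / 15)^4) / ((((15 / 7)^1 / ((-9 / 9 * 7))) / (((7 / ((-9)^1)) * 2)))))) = 46875 / 1372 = 34.17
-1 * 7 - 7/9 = -70/9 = -7.78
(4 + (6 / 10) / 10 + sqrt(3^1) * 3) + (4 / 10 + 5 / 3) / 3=2137 / 450 + 3 * sqrt(3)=9.95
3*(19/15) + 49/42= 4.97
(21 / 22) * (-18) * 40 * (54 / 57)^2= -2449440 / 3971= -616.83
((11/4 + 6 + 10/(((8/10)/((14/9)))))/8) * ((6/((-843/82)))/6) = -41615/121392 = -0.34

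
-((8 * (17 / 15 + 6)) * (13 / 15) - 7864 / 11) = 1646992 / 2475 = 665.45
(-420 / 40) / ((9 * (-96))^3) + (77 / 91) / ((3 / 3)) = 4729798747 / 5589762048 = 0.85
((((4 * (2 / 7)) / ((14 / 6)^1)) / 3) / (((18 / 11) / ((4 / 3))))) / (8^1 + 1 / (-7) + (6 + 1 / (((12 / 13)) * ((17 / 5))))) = 11968 / 1275309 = 0.01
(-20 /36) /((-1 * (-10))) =-1 /18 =-0.06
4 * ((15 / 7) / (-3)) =-20 / 7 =-2.86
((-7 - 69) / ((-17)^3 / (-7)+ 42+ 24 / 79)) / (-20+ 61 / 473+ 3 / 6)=190232 / 36081925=0.01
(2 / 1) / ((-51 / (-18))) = 12 / 17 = 0.71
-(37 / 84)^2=-1369 / 7056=-0.19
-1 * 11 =-11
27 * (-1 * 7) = -189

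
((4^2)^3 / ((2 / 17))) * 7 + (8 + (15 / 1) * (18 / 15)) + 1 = 243739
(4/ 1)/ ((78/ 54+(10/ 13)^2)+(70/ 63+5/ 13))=1521/ 1343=1.13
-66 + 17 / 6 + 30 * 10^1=1421 / 6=236.83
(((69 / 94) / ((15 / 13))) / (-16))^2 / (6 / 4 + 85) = 89401 / 4891609600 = 0.00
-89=-89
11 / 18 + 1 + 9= 191 / 18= 10.61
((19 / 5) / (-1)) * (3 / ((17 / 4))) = -228 / 85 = -2.68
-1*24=-24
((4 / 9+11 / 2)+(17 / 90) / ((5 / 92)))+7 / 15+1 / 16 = 11939 / 1200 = 9.95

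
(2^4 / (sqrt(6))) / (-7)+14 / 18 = 7 / 9 -8 * sqrt(6) / 21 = -0.16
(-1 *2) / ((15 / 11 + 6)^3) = -2662 / 531441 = -0.01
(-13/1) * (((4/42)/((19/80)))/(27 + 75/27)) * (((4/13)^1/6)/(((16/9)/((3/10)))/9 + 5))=-3888/2450525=-0.00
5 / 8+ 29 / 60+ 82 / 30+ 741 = 89381 / 120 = 744.84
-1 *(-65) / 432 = 65 / 432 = 0.15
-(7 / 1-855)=848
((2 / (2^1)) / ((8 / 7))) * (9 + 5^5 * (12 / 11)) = 2990.83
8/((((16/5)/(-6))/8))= -120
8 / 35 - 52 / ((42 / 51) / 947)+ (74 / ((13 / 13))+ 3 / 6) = -4180509 / 70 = -59721.56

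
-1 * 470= -470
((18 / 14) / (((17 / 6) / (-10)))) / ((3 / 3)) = -540 / 119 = -4.54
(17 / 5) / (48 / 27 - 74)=-153 / 3250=-0.05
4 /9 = 0.44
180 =180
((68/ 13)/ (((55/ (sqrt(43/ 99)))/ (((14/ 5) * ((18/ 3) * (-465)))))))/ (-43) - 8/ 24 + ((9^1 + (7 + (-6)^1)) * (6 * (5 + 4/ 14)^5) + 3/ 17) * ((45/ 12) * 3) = 177072 * sqrt(473)/ 338195 + 9548668542859/ 3428628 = 2784993.76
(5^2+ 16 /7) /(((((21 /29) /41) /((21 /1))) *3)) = 227099 /21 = 10814.24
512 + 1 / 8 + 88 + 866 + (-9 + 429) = 15089 / 8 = 1886.12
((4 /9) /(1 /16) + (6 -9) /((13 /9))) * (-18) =-1178 /13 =-90.62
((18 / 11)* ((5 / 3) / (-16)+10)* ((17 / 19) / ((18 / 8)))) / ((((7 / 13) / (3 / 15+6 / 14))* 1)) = 1105 / 147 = 7.52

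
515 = 515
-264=-264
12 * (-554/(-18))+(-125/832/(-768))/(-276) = 65134657411/176357376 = 369.33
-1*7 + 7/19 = -126/19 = -6.63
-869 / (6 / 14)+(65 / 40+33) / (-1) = -49495 / 24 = -2062.29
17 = 17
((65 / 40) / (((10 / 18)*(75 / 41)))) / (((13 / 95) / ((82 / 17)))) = 95817 / 1700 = 56.36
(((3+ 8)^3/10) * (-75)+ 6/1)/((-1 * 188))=53.07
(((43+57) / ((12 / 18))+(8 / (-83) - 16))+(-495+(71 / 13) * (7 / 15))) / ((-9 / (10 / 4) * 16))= 2901547 / 466128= 6.22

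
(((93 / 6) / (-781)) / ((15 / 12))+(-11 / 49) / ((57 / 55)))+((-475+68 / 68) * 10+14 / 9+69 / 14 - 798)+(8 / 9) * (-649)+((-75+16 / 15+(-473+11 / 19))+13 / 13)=-29029143083 / 4362666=-6653.99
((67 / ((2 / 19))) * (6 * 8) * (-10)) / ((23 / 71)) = -21691920 / 23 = -943126.96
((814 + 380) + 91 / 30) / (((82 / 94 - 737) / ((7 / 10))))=-11814719 / 10379400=-1.14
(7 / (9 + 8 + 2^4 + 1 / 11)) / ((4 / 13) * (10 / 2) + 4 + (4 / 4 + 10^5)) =11 / 5200340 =0.00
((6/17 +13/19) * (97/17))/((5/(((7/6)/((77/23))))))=149477/362406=0.41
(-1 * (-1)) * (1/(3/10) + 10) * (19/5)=152/3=50.67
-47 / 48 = -0.98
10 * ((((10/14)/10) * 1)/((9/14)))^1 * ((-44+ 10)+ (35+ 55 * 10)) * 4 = 22040/9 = 2448.89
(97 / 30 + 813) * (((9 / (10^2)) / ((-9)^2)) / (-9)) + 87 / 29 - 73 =-17034487 / 243000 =-70.10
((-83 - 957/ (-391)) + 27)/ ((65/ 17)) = -20939/ 1495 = -14.01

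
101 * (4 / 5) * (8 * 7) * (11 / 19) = 248864 / 95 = 2619.62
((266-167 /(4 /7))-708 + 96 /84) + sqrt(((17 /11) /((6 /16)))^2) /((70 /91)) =-3362203 /4620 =-727.75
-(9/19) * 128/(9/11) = -1408/19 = -74.11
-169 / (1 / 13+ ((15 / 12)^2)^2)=-562432 / 8381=-67.11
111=111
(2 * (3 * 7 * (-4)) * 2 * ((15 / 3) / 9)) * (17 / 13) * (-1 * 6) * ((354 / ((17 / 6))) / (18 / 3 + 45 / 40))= 6343680 / 247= 25682.91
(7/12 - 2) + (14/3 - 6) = -11/4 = -2.75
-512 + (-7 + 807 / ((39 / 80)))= 14773 / 13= 1136.38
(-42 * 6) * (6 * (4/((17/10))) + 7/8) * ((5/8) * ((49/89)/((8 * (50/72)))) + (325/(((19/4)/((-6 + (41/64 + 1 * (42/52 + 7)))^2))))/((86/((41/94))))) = -14727120142030317/1819756257280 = -8092.91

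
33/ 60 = 11/ 20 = 0.55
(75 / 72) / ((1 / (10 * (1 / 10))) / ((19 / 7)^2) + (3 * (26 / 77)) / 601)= 417649925 / 55097544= 7.58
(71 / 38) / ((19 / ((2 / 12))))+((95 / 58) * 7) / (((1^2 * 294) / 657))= 5636557 / 219849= 25.64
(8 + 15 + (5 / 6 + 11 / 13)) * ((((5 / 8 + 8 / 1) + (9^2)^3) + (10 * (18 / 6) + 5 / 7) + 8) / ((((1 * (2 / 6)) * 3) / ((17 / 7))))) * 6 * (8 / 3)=139143647225 / 273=509683689.47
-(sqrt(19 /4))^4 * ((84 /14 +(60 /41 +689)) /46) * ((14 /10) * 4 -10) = 22678381 /15088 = 1503.07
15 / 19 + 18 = 357 / 19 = 18.79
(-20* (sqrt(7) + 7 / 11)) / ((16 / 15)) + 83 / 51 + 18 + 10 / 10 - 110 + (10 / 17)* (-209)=-503207 / 2244 - 75* sqrt(7) / 4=-273.85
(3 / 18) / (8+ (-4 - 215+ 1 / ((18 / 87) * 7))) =-7 / 8833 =-0.00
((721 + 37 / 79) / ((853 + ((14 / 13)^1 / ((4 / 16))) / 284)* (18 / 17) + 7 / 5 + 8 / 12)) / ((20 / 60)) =40244590620 / 16832240149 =2.39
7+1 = 8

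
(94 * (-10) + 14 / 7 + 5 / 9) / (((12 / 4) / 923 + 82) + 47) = -7787351 / 1071630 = -7.27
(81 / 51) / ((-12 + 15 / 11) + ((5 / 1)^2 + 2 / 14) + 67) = 693 / 35564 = 0.02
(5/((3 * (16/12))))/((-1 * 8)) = -5/32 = -0.16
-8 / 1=-8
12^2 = 144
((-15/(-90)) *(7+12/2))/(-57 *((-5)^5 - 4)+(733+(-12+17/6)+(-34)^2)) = 13/1081397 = 0.00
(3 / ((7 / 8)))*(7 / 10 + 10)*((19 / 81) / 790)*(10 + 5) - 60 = -1489034 / 24885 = -59.84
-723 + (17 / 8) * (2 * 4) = -706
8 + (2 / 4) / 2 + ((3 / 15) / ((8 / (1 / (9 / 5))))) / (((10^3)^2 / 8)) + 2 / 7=537750007 / 63000000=8.54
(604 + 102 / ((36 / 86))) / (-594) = -2543 / 1782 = -1.43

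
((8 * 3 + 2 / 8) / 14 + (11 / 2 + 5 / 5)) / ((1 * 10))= 0.82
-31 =-31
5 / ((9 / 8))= 40 / 9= 4.44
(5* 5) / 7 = 25 / 7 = 3.57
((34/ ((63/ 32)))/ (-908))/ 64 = -17/ 57204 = -0.00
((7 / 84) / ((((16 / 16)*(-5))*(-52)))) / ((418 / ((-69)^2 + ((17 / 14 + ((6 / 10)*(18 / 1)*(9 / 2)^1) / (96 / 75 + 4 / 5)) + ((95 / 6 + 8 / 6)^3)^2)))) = 108679077100603 / 5537066895360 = 19.63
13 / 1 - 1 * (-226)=239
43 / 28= 1.54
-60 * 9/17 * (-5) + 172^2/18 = 275764/153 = 1802.38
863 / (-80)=-863 / 80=-10.79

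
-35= -35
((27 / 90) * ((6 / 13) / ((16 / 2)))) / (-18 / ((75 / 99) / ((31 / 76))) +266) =855 / 12661636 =0.00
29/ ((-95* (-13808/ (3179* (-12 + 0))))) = -276573/ 327940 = -0.84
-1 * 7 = -7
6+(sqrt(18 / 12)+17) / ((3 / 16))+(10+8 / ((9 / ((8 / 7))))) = 8 * sqrt(6) / 3+6784 / 63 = 114.21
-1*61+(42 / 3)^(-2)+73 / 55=-59.67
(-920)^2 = 846400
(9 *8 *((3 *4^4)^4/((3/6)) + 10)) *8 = 400771988330112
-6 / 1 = -6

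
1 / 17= 0.06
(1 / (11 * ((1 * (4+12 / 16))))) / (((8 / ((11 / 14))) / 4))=0.01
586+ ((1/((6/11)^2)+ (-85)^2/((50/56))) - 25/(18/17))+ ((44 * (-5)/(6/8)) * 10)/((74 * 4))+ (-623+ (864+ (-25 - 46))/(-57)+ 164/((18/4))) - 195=198727837/25308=7852.37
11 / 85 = 0.13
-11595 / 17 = -682.06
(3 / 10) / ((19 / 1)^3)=3 / 68590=0.00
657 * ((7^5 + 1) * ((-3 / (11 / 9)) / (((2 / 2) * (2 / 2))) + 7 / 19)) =-437698656 / 19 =-23036771.37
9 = 9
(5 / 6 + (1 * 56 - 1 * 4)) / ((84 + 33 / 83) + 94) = 0.30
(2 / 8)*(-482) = -241 / 2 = -120.50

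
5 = 5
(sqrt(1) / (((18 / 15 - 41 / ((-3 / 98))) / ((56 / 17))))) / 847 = 0.00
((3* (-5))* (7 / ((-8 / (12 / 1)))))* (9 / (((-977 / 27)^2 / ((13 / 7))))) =3838185 / 1909058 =2.01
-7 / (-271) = 7 / 271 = 0.03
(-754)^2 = 568516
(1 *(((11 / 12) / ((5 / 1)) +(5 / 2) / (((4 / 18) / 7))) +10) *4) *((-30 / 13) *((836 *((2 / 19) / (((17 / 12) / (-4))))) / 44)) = 1024512 / 221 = 4635.80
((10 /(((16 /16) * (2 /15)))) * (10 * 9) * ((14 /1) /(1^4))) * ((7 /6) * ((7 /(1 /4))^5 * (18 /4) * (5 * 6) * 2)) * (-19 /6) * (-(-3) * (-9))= 43802473317120000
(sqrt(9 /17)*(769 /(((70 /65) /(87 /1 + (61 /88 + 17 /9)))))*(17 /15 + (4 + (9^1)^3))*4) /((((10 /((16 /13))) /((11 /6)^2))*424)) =1652233848023*sqrt(17) /51086700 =133348.50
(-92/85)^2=8464/7225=1.17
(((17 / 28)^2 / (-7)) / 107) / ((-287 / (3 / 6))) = 289 / 337061984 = 0.00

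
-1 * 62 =-62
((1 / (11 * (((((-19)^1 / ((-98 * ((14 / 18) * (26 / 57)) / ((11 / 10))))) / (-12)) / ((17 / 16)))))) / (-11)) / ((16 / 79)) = 29942185 / 34595352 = 0.87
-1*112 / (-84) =4 / 3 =1.33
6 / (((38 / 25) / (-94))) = -7050 / 19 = -371.05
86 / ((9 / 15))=143.33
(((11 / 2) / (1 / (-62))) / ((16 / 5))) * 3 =-5115 / 16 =-319.69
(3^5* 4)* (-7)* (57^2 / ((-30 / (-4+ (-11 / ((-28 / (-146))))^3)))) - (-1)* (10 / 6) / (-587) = -239966119270020127 / 1725780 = -139047919937.66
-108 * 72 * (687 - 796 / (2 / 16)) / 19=2325024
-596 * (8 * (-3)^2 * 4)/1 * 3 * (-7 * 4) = 14418432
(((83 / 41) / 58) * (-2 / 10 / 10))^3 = -571787 / 1680914269000000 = -0.00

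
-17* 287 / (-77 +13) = 4879 / 64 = 76.23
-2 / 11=-0.18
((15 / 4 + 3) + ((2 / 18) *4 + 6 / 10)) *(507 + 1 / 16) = 11382539 / 2880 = 3952.27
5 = 5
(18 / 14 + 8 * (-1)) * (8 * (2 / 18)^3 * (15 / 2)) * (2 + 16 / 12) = -9400 / 5103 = -1.84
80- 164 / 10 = 318 / 5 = 63.60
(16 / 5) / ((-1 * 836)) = -4 / 1045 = -0.00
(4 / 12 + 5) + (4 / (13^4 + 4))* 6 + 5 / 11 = 5.79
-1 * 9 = -9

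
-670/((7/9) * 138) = -1005/161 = -6.24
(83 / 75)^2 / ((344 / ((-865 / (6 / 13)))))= -6.67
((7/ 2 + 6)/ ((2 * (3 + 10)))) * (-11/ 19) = -11/ 52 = -0.21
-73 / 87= -0.84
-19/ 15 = -1.27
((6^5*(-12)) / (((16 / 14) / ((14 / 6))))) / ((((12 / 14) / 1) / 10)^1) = -2222640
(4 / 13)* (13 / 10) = 0.40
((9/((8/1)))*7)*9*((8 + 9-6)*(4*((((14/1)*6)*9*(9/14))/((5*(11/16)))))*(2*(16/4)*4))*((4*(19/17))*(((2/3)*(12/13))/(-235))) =-42890674176/259675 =-165170.59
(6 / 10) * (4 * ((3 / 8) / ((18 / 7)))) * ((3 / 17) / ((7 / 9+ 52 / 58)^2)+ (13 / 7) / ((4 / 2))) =45065231 / 129858920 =0.35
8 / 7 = 1.14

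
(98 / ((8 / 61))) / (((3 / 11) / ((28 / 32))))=230153 / 96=2397.43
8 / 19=0.42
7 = 7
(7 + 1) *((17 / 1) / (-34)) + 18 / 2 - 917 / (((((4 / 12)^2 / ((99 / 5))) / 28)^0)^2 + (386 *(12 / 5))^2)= 107254320 / 21455449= 5.00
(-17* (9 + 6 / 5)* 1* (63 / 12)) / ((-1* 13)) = 18207 / 260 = 70.03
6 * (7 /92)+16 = 16.46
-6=-6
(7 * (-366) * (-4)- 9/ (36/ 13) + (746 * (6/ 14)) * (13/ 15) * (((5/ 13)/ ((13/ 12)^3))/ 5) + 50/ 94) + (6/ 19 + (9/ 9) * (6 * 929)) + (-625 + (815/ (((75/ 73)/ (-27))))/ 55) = 223911962422947/ 15106791700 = 14821.94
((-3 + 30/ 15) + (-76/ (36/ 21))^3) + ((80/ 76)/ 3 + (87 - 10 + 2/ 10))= -223304162/ 2565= -87058.15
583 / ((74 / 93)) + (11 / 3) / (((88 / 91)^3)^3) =2355716318656523297095 / 3193554580273102848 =737.65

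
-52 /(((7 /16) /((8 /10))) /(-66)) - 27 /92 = 6275.36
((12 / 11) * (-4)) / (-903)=16 / 3311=0.00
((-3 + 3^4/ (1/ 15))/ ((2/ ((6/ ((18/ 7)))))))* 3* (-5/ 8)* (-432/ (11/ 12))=13744080/ 11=1249461.82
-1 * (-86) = 86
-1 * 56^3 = -175616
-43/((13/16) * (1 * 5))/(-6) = 344/195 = 1.76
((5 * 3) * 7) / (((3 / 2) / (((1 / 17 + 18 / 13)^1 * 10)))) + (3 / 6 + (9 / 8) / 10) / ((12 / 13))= 214508777 / 212160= 1011.07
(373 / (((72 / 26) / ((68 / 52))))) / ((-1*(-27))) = 6341 / 972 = 6.52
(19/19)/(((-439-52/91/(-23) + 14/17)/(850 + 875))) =-4721325/1199221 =-3.94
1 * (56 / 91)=8 / 13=0.62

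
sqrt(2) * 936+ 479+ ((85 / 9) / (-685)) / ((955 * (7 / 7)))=564029668 / 1177515+ 936 * sqrt(2)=1802.70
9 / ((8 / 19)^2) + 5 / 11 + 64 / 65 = 2388891 / 45760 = 52.20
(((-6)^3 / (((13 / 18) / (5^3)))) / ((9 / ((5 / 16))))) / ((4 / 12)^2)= -151875 / 13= -11682.69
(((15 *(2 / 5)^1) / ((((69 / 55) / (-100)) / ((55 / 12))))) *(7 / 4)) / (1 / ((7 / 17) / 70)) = -105875 / 4692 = -22.57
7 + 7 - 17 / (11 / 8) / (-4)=188 / 11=17.09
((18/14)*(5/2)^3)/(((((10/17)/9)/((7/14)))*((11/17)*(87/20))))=975375/17864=54.60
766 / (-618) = -383 / 309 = -1.24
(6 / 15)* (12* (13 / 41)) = 312 / 205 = 1.52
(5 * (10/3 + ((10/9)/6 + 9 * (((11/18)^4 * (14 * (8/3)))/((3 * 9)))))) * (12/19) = 6205040/373977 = 16.59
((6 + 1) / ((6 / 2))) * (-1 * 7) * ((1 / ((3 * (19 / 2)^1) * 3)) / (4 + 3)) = -0.03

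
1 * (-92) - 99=-191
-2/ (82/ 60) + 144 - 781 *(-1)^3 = 923.54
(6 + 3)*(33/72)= 33/8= 4.12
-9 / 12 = -3 / 4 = -0.75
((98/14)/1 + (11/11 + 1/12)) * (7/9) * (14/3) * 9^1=4753/18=264.06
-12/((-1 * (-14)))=-6/7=-0.86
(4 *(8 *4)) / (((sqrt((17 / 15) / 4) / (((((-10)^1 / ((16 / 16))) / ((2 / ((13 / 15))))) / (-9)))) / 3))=3328 *sqrt(255) / 153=347.35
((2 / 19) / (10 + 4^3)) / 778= 0.00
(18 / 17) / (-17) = -18 / 289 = -0.06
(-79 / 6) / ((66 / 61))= -4819 / 396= -12.17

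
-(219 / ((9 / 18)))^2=-191844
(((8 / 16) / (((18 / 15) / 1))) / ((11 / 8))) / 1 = 10 / 33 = 0.30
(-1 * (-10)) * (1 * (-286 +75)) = -2110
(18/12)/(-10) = -3/20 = -0.15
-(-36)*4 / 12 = 12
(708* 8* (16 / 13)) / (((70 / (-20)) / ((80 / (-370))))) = 1449984 / 3367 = 430.65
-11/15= -0.73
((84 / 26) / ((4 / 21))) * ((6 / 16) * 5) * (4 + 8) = 19845 / 52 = 381.63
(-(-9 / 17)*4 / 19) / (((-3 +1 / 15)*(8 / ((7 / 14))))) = -135 / 56848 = -0.00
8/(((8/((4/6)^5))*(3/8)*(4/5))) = 320/729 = 0.44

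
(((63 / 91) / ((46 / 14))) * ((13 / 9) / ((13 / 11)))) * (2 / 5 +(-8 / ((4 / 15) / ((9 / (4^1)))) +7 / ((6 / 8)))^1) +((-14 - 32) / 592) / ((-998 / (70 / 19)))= -14.88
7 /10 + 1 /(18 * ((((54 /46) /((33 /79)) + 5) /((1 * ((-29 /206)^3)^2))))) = 9513292419030838793 /13590416666541911040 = 0.70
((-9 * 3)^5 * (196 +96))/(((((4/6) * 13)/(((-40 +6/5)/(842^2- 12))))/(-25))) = -1524069157005/2304094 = -661461.36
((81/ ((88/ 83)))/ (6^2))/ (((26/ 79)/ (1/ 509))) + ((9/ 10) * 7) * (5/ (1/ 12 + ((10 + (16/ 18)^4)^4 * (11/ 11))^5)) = 1731453862400039559773571577031891266588329897996984247295693812825138247404017159686198357204344485591/ 136677499298133418471301491041572893707249447032485893010286777084307643869637667304763007154991075851328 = 0.01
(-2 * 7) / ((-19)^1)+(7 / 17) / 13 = 0.77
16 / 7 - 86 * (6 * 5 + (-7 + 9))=-19248 / 7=-2749.71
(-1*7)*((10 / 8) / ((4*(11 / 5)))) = -175 / 176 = -0.99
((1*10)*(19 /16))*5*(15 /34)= 7125 /272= 26.19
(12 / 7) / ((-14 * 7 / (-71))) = 426 / 343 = 1.24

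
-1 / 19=-0.05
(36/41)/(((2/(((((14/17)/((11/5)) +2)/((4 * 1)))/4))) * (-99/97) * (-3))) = 3589/168674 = 0.02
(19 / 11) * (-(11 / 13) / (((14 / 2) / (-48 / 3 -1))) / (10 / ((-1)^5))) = -323 / 910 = -0.35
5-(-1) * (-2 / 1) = 3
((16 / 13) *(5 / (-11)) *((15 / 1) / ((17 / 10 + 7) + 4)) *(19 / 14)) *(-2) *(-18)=-4104000 / 127127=-32.28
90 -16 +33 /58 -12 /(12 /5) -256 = -10813 /58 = -186.43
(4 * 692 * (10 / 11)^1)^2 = 766182400 / 121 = 6332085.95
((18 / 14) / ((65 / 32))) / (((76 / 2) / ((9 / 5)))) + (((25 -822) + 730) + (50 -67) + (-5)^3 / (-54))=-190595491 / 2334150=-81.66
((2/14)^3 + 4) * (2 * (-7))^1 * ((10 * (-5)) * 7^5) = 47093900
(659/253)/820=0.00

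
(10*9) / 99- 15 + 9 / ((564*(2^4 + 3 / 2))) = -509917 / 36190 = -14.09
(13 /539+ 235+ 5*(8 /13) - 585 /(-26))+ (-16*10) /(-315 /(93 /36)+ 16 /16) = 13761093627 /52538486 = 261.92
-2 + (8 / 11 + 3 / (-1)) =-47 / 11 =-4.27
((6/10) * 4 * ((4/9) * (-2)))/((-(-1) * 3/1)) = -32/45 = -0.71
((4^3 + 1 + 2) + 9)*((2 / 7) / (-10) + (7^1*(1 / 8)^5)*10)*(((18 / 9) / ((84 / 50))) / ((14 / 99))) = -47523465 / 2809856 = -16.91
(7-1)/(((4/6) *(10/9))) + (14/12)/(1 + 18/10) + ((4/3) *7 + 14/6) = 1211/60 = 20.18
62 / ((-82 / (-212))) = 6572 / 41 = 160.29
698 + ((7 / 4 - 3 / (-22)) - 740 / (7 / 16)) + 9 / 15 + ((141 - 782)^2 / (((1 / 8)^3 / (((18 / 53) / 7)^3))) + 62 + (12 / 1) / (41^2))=436183532645319297 / 18884788404020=23097.08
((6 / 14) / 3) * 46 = 46 / 7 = 6.57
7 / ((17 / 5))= 35 / 17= 2.06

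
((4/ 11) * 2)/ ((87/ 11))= 8/ 87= 0.09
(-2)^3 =-8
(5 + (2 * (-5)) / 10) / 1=4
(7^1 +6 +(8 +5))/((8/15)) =195/4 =48.75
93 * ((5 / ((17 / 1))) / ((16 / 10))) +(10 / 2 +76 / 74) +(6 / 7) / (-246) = 33388279 / 1444184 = 23.12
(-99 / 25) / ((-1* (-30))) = -33 / 250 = -0.13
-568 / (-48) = 71 / 6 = 11.83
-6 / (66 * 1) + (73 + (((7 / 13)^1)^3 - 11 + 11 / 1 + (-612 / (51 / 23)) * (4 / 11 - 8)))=52701015 / 24167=2180.70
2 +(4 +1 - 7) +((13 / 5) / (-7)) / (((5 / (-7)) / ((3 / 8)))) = 39 / 200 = 0.20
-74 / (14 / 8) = -296 / 7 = -42.29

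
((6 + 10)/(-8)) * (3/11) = -6/11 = -0.55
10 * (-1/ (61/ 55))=-550/ 61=-9.02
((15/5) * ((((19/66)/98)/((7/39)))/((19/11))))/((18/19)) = 0.03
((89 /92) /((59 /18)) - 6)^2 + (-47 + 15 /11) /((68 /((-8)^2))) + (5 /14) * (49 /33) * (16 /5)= -3271747045 /375655596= -8.71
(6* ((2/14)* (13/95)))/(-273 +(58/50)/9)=-1755/4082834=-0.00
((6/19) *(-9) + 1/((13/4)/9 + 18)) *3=-105030/12559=-8.36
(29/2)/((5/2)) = 29/5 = 5.80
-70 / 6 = -35 / 3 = -11.67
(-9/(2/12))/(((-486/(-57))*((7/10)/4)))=-760/21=-36.19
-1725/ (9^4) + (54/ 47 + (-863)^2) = 76554151814/ 102789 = 744769.89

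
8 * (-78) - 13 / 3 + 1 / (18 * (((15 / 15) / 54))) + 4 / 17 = -31880 / 51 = -625.10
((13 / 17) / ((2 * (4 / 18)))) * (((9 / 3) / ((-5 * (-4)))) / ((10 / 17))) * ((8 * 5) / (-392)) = -351 / 7840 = -0.04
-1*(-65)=65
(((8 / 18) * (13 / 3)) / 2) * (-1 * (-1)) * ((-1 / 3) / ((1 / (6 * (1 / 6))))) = -26 / 81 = -0.32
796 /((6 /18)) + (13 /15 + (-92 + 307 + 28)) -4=39418 /15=2627.87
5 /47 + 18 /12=151 /94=1.61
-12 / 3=-4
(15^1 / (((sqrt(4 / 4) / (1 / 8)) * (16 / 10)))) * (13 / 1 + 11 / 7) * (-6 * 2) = -11475 / 56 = -204.91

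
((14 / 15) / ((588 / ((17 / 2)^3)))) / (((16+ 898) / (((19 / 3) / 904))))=93347 / 12492990720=0.00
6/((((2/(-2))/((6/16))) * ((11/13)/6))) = -351/22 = -15.95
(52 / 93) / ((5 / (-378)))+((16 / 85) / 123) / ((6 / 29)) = -41093504 / 972315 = -42.26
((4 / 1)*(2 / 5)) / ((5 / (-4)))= -32 / 25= -1.28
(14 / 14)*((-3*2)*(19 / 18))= -19 / 3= -6.33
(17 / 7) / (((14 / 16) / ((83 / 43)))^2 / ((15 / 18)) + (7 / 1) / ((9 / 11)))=0.28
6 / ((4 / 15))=45 / 2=22.50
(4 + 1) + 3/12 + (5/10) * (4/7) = 155/28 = 5.54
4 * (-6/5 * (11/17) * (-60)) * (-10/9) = -207.06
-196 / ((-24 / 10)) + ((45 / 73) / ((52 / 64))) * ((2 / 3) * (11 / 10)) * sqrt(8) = 1056 * sqrt(2) / 949 + 245 / 3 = 83.24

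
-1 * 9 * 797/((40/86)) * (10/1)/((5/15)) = -925317/2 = -462658.50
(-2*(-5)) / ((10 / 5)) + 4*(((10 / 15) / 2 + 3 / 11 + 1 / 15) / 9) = 2623 / 495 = 5.30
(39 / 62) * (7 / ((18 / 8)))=182 / 93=1.96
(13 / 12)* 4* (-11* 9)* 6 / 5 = -2574 / 5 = -514.80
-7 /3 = -2.33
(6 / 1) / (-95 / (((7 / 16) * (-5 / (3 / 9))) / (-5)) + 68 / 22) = -693 / 8003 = -0.09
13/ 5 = 2.60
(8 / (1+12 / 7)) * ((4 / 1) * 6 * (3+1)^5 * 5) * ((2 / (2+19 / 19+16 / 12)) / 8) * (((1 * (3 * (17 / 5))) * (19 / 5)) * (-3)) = -157925376 / 65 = -2429621.17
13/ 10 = 1.30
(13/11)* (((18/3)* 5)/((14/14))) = 390/11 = 35.45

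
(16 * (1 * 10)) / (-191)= -160 / 191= -0.84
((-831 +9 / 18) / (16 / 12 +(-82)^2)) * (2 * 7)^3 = -1709169 / 5044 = -338.85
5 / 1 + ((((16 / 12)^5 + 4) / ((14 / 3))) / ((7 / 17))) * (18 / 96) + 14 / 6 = 86099 / 10584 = 8.13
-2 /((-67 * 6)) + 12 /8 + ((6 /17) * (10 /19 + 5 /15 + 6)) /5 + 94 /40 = 331427 /76380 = 4.34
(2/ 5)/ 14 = 1/ 35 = 0.03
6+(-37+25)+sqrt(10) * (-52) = -52 * sqrt(10) - 6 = -170.44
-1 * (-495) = 495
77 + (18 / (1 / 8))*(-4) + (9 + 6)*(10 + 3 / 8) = -2747 / 8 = -343.38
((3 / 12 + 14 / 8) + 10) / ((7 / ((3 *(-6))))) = -216 / 7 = -30.86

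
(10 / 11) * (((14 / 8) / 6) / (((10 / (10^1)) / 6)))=35 / 22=1.59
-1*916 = -916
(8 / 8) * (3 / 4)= 3 / 4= 0.75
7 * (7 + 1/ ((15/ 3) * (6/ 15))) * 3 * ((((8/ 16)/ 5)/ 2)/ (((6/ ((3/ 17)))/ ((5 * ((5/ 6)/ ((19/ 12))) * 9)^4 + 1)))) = 2583401960223/ 35447312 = 72880.05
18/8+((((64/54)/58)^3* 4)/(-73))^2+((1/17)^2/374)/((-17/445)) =10153141160768848611400494233/4512992944835452201424534124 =2.25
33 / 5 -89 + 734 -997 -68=-2067 / 5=-413.40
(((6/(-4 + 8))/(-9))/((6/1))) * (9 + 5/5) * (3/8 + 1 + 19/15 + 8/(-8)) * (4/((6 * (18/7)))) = -1379/11664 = -0.12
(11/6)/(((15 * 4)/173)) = 1903/360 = 5.29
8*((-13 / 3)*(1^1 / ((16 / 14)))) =-91 / 3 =-30.33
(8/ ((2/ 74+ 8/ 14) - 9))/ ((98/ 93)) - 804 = -3065073/ 3808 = -804.90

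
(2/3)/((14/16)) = 16/21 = 0.76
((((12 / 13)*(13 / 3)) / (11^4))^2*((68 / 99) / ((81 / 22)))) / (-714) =-64 / 3281620109229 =-0.00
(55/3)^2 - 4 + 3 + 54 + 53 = 3979/9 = 442.11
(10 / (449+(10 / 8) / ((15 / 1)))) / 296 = 15 / 199393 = 0.00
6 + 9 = 15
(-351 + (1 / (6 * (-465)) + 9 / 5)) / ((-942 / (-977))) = -951860813 / 2628180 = -362.17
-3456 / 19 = -181.89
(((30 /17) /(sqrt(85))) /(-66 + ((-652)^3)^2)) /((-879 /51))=-0.00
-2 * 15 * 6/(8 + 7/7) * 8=-160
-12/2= -6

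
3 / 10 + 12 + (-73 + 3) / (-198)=12527 / 990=12.65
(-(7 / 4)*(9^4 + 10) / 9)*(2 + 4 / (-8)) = -45997 / 24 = -1916.54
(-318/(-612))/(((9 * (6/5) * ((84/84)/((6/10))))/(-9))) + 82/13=16039/2652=6.05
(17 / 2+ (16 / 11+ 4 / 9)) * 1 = 2059 / 198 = 10.40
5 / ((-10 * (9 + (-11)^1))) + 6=25 / 4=6.25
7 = 7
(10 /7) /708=5 /2478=0.00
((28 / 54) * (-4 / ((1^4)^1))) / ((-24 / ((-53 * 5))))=-1855 / 81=-22.90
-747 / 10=-74.70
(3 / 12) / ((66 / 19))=19 / 264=0.07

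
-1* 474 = -474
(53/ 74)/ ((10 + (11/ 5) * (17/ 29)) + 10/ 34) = 130645/ 2112996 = 0.06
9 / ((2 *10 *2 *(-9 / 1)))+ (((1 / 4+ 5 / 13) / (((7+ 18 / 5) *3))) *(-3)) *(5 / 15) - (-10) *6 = 1652361 / 27560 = 59.96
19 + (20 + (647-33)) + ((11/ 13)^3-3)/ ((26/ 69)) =646.65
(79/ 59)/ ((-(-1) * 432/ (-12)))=-79/ 2124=-0.04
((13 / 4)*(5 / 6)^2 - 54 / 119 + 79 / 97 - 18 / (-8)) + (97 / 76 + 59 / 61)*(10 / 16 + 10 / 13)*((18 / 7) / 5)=81096778897 / 12522123432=6.48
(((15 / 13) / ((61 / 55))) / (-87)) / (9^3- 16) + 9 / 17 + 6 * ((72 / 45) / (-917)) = 663215195714 / 1278053330645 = 0.52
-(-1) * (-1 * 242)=-242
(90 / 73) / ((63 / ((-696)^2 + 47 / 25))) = 24220894 / 2555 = 9479.80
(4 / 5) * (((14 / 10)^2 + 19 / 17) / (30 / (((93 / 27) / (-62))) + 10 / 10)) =-5232 / 1145375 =-0.00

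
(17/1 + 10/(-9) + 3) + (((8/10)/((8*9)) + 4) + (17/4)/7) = 3291/140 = 23.51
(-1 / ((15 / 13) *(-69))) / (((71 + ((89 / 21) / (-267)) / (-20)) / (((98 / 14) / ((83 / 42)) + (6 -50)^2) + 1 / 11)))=28026180 / 81677893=0.34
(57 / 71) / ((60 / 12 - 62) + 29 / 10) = -570 / 38411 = -0.01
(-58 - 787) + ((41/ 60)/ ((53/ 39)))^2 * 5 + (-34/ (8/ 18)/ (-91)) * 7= -2447664963/ 2921360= -837.85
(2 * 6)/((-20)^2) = 3/100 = 0.03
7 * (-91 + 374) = 1981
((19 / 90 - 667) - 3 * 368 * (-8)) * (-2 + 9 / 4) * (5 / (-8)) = -734869 / 576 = -1275.81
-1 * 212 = -212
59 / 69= 0.86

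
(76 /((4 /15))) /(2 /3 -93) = -855 /277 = -3.09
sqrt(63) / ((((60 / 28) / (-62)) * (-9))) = 434 * sqrt(7) / 45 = 25.52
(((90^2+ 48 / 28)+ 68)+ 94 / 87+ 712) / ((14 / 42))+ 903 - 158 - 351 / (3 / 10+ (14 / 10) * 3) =5545023 / 203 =27315.38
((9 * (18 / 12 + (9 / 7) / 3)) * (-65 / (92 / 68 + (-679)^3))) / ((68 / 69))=72657 / 19868039296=0.00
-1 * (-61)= 61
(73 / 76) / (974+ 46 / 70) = 2555 / 2592588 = 0.00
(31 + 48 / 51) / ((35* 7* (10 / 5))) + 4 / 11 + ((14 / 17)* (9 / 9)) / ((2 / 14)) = 567513 / 91630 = 6.19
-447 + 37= -410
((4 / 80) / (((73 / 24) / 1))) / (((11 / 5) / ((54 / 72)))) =9 / 1606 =0.01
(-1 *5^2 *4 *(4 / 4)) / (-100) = 1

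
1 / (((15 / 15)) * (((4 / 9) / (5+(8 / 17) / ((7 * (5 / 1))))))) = 26847 / 2380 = 11.28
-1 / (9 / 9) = -1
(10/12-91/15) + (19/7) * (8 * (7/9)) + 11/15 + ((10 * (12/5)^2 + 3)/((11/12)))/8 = 10223/495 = 20.65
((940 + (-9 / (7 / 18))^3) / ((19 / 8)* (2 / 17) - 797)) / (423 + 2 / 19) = 5076407536 / 149386413729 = 0.03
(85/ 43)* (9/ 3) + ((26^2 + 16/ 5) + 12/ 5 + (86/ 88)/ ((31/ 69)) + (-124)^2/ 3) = 5115954823/ 879780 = 5815.04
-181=-181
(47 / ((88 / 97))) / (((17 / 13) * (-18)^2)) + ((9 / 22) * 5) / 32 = 16409 / 88128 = 0.19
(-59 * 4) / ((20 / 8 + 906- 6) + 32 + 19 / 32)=-7552 / 29923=-0.25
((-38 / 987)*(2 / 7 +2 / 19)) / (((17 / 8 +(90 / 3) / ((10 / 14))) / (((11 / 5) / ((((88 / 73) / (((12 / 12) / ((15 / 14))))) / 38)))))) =-576992 / 26130825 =-0.02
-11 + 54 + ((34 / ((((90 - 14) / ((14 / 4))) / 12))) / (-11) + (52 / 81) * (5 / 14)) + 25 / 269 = 1326544795 / 31877307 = 41.61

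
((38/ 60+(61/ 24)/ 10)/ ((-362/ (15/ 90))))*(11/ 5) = -781/ 868800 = -0.00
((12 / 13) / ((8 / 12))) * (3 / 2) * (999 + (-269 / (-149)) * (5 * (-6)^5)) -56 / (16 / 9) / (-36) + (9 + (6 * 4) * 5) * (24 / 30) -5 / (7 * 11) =-143606.09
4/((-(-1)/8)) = 32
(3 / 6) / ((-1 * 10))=-1 / 20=-0.05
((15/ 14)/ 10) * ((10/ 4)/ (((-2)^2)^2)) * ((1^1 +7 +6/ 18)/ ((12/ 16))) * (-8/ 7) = -125/ 588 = -0.21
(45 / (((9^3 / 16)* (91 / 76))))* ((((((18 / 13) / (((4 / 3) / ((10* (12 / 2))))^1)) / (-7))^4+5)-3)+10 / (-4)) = 2617032168918560 / 505466037531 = 5177.46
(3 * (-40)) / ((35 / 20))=-480 / 7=-68.57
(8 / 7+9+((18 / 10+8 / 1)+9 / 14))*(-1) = -1441 / 70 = -20.59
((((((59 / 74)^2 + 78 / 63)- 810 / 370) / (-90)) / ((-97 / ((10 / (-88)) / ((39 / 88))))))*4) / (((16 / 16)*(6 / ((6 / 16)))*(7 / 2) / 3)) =36271 / 18271254456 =0.00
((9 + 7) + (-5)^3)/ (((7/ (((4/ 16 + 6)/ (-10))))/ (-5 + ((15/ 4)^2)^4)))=1396596805025/ 3670016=380542.43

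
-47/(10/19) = -893/10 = -89.30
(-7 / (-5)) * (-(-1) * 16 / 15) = 112 / 75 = 1.49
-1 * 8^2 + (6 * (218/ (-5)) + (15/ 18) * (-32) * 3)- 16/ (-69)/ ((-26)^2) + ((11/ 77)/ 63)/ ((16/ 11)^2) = -889937548781/ 2194133760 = -405.60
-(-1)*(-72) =-72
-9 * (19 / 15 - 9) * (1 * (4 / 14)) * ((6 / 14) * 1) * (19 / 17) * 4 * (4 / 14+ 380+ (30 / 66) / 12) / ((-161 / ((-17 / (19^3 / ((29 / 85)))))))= 7093041096 / 93198476525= 0.08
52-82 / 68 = 1727 / 34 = 50.79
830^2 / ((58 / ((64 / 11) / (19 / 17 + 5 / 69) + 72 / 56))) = 57153555150 / 779317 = 73338.01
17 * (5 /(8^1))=85 /8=10.62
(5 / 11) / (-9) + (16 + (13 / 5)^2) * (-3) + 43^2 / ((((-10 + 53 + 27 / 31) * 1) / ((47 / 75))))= -141098711 / 3366000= -41.92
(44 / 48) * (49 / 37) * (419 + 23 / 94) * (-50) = -531036275 / 20868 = -25447.40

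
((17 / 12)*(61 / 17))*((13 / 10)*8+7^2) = 6039 / 20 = 301.95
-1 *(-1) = 1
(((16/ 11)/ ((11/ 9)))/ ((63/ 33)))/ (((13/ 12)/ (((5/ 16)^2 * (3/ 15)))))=45/ 4004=0.01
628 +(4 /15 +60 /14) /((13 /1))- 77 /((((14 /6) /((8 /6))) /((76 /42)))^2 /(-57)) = 355895042 /66885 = 5321.00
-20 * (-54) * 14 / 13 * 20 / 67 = 347.19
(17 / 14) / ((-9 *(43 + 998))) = -17 / 131166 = -0.00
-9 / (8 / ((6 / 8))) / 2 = -0.42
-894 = -894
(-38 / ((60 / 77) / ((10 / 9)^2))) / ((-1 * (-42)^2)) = 1045 / 30618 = 0.03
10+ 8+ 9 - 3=24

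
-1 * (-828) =828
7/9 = 0.78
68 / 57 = 1.19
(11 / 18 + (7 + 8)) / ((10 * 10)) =281 / 1800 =0.16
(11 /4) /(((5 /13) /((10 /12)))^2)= 1859 /144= 12.91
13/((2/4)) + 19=45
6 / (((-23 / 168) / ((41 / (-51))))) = 13776 / 391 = 35.23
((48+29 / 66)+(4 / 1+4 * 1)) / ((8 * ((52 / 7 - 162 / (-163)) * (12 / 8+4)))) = 850045 / 5581488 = 0.15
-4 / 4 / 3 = -1 / 3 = -0.33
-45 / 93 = -15 / 31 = -0.48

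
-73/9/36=-73/324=-0.23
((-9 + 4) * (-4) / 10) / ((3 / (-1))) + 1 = 1 / 3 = 0.33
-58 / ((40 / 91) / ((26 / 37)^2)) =-445991 / 6845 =-65.16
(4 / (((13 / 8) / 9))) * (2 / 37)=576 / 481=1.20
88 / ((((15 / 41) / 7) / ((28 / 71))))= 707168 / 1065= 664.01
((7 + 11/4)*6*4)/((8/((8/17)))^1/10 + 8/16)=1170/11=106.36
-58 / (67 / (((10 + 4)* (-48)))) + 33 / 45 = 585377 / 1005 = 582.46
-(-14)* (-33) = -462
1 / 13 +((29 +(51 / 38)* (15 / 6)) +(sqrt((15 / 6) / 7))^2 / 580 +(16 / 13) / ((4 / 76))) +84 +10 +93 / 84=8648581 / 57304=150.92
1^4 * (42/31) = 42/31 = 1.35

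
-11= -11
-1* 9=-9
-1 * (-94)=94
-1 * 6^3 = -216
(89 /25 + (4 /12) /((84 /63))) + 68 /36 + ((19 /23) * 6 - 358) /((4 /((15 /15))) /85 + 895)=8353631393 /1574835300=5.30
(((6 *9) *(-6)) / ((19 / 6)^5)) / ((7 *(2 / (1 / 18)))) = -69984 / 17332693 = -0.00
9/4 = 2.25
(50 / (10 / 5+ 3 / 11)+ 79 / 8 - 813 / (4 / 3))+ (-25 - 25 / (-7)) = -33561 / 56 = -599.30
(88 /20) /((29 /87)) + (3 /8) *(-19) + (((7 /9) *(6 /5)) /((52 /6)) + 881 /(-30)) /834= 3929087 /650520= 6.04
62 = 62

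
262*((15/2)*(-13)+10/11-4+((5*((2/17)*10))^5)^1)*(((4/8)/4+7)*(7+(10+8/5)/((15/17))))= 815576158341667461/3123685400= 261094205.69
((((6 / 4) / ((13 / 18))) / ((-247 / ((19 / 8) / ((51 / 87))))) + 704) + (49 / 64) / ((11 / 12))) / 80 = 356381297 / 40451840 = 8.81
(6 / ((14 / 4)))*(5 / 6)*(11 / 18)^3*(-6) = -6655 / 3402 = -1.96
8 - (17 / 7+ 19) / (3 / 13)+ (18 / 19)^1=-11160 / 133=-83.91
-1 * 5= -5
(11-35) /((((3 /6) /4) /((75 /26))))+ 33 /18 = -43057 /78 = -552.01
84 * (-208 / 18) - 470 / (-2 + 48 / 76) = -24461 / 39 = -627.21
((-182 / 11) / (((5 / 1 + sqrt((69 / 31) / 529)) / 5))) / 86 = -231725 / 1204258 + 65 * sqrt(2139) / 1204258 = -0.19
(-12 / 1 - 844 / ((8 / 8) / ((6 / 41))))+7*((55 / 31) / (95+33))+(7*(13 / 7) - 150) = -44318679 / 162688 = -272.42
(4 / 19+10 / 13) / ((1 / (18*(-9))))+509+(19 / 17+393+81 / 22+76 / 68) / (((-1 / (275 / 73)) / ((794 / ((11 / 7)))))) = -2559053617506 / 3371797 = -758958.39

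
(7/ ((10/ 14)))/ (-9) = -49/ 45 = -1.09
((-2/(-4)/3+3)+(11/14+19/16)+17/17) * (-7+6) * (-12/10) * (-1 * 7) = -2063/40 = -51.58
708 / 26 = 354 / 13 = 27.23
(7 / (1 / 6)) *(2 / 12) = 7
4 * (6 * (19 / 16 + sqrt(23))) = 57 / 2 + 24 * sqrt(23) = 143.60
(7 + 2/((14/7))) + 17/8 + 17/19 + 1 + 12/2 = 18.02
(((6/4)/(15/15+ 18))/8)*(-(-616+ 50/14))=12861/2128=6.04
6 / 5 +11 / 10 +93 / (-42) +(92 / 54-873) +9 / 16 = -13164199 / 15120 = -870.65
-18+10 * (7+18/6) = 82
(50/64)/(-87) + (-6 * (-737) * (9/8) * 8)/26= 55398491/36192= 1530.68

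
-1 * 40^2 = -1600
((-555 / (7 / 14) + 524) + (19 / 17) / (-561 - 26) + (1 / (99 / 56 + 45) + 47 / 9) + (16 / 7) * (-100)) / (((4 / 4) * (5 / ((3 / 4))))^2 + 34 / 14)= -148062832780 / 8575184217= -17.27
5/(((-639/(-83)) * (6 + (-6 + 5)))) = 83/639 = 0.13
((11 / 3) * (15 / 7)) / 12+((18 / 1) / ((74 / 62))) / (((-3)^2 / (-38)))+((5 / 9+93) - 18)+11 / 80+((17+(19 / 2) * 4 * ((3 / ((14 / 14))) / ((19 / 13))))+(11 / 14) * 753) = 130408261 / 186480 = 699.31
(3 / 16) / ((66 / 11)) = 1 / 32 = 0.03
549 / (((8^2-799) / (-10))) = 366 / 49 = 7.47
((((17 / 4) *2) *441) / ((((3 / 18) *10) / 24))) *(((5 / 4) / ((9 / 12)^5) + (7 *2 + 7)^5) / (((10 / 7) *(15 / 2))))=23147619783652 / 1125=20575662029.91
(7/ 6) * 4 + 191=587/ 3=195.67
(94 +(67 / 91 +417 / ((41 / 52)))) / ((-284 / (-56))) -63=2269301 / 37843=59.97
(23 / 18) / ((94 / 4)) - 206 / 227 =-81917 / 96021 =-0.85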